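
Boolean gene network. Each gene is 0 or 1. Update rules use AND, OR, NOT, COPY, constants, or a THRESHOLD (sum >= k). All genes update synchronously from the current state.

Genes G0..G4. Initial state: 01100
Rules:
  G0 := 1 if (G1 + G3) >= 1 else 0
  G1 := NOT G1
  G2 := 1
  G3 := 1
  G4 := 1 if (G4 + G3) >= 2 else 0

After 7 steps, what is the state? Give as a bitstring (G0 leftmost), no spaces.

Step 1: G0=(1+0>=1)=1 G1=NOT G1=NOT 1=0 G2=1(const) G3=1(const) G4=(0+0>=2)=0 -> 10110
Step 2: G0=(0+1>=1)=1 G1=NOT G1=NOT 0=1 G2=1(const) G3=1(const) G4=(0+1>=2)=0 -> 11110
Step 3: G0=(1+1>=1)=1 G1=NOT G1=NOT 1=0 G2=1(const) G3=1(const) G4=(0+1>=2)=0 -> 10110
Step 4: G0=(0+1>=1)=1 G1=NOT G1=NOT 0=1 G2=1(const) G3=1(const) G4=(0+1>=2)=0 -> 11110
Step 5: G0=(1+1>=1)=1 G1=NOT G1=NOT 1=0 G2=1(const) G3=1(const) G4=(0+1>=2)=0 -> 10110
Step 6: G0=(0+1>=1)=1 G1=NOT G1=NOT 0=1 G2=1(const) G3=1(const) G4=(0+1>=2)=0 -> 11110
Step 7: G0=(1+1>=1)=1 G1=NOT G1=NOT 1=0 G2=1(const) G3=1(const) G4=(0+1>=2)=0 -> 10110

10110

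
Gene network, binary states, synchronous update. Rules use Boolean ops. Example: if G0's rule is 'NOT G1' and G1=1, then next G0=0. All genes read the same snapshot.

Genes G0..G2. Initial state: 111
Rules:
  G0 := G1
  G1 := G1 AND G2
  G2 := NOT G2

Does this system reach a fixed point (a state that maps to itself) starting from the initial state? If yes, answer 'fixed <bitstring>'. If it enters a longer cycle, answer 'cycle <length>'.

Answer: cycle 2

Derivation:
Step 0: 111
Step 1: G0=G1=1 G1=G1&G2=1&1=1 G2=NOT G2=NOT 1=0 -> 110
Step 2: G0=G1=1 G1=G1&G2=1&0=0 G2=NOT G2=NOT 0=1 -> 101
Step 3: G0=G1=0 G1=G1&G2=0&1=0 G2=NOT G2=NOT 1=0 -> 000
Step 4: G0=G1=0 G1=G1&G2=0&0=0 G2=NOT G2=NOT 0=1 -> 001
Step 5: G0=G1=0 G1=G1&G2=0&1=0 G2=NOT G2=NOT 1=0 -> 000
Cycle of length 2 starting at step 3 -> no fixed point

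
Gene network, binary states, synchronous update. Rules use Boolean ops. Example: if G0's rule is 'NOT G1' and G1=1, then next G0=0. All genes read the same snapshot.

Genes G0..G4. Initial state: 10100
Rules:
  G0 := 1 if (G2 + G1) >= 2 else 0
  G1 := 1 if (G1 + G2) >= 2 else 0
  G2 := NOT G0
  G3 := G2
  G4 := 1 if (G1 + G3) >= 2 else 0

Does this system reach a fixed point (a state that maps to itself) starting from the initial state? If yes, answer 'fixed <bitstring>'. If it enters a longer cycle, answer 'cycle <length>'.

Answer: fixed 00110

Derivation:
Step 0: 10100
Step 1: G0=(1+0>=2)=0 G1=(0+1>=2)=0 G2=NOT G0=NOT 1=0 G3=G2=1 G4=(0+0>=2)=0 -> 00010
Step 2: G0=(0+0>=2)=0 G1=(0+0>=2)=0 G2=NOT G0=NOT 0=1 G3=G2=0 G4=(0+1>=2)=0 -> 00100
Step 3: G0=(1+0>=2)=0 G1=(0+1>=2)=0 G2=NOT G0=NOT 0=1 G3=G2=1 G4=(0+0>=2)=0 -> 00110
Step 4: G0=(1+0>=2)=0 G1=(0+1>=2)=0 G2=NOT G0=NOT 0=1 G3=G2=1 G4=(0+1>=2)=0 -> 00110
Fixed point reached at step 3: 00110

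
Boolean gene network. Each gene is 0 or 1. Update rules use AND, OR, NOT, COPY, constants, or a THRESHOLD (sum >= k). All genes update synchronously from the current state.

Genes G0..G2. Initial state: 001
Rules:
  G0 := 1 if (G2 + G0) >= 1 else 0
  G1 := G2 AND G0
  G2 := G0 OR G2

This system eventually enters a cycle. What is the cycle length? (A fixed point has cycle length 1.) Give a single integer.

Answer: 1

Derivation:
Step 0: 001
Step 1: G0=(1+0>=1)=1 G1=G2&G0=1&0=0 G2=G0|G2=0|1=1 -> 101
Step 2: G0=(1+1>=1)=1 G1=G2&G0=1&1=1 G2=G0|G2=1|1=1 -> 111
Step 3: G0=(1+1>=1)=1 G1=G2&G0=1&1=1 G2=G0|G2=1|1=1 -> 111
State from step 3 equals state from step 2 -> cycle length 1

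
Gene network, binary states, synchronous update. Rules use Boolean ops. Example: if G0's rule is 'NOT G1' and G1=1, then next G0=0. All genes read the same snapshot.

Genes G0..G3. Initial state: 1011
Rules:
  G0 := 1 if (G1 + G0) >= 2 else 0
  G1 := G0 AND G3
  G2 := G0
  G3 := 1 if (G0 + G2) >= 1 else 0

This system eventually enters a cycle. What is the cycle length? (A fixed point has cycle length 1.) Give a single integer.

Answer: 1

Derivation:
Step 0: 1011
Step 1: G0=(0+1>=2)=0 G1=G0&G3=1&1=1 G2=G0=1 G3=(1+1>=1)=1 -> 0111
Step 2: G0=(1+0>=2)=0 G1=G0&G3=0&1=0 G2=G0=0 G3=(0+1>=1)=1 -> 0001
Step 3: G0=(0+0>=2)=0 G1=G0&G3=0&1=0 G2=G0=0 G3=(0+0>=1)=0 -> 0000
Step 4: G0=(0+0>=2)=0 G1=G0&G3=0&0=0 G2=G0=0 G3=(0+0>=1)=0 -> 0000
State from step 4 equals state from step 3 -> cycle length 1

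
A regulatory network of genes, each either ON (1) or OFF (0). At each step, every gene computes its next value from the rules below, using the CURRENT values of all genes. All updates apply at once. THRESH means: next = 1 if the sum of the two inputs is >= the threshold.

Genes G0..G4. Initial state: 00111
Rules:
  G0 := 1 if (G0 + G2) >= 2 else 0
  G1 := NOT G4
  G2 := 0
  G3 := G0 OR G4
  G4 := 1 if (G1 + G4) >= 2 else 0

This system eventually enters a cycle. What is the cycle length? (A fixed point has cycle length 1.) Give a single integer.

Step 0: 00111
Step 1: G0=(0+1>=2)=0 G1=NOT G4=NOT 1=0 G2=0(const) G3=G0|G4=0|1=1 G4=(0+1>=2)=0 -> 00010
Step 2: G0=(0+0>=2)=0 G1=NOT G4=NOT 0=1 G2=0(const) G3=G0|G4=0|0=0 G4=(0+0>=2)=0 -> 01000
Step 3: G0=(0+0>=2)=0 G1=NOT G4=NOT 0=1 G2=0(const) G3=G0|G4=0|0=0 G4=(1+0>=2)=0 -> 01000
State from step 3 equals state from step 2 -> cycle length 1

Answer: 1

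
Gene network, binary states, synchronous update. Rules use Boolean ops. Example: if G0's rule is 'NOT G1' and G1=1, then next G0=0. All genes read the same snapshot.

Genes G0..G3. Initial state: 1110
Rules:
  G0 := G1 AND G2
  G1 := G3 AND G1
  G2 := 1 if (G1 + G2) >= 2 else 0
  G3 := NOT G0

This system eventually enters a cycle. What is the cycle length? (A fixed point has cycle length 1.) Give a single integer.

Step 0: 1110
Step 1: G0=G1&G2=1&1=1 G1=G3&G1=0&1=0 G2=(1+1>=2)=1 G3=NOT G0=NOT 1=0 -> 1010
Step 2: G0=G1&G2=0&1=0 G1=G3&G1=0&0=0 G2=(0+1>=2)=0 G3=NOT G0=NOT 1=0 -> 0000
Step 3: G0=G1&G2=0&0=0 G1=G3&G1=0&0=0 G2=(0+0>=2)=0 G3=NOT G0=NOT 0=1 -> 0001
Step 4: G0=G1&G2=0&0=0 G1=G3&G1=1&0=0 G2=(0+0>=2)=0 G3=NOT G0=NOT 0=1 -> 0001
State from step 4 equals state from step 3 -> cycle length 1

Answer: 1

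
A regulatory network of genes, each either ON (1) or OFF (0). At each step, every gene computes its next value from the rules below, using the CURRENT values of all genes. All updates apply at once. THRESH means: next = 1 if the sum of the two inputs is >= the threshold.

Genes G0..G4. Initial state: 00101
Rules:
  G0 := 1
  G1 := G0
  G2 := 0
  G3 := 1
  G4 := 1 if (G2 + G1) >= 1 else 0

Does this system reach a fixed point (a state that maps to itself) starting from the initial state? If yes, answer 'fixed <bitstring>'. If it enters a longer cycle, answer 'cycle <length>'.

Answer: fixed 11011

Derivation:
Step 0: 00101
Step 1: G0=1(const) G1=G0=0 G2=0(const) G3=1(const) G4=(1+0>=1)=1 -> 10011
Step 2: G0=1(const) G1=G0=1 G2=0(const) G3=1(const) G4=(0+0>=1)=0 -> 11010
Step 3: G0=1(const) G1=G0=1 G2=0(const) G3=1(const) G4=(0+1>=1)=1 -> 11011
Step 4: G0=1(const) G1=G0=1 G2=0(const) G3=1(const) G4=(0+1>=1)=1 -> 11011
Fixed point reached at step 3: 11011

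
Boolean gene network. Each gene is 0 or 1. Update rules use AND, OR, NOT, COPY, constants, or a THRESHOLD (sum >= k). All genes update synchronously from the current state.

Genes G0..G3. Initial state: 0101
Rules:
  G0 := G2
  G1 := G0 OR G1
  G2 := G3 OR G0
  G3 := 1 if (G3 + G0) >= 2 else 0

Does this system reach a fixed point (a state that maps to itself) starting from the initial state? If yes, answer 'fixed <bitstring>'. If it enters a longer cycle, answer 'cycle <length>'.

Answer: cycle 2

Derivation:
Step 0: 0101
Step 1: G0=G2=0 G1=G0|G1=0|1=1 G2=G3|G0=1|0=1 G3=(1+0>=2)=0 -> 0110
Step 2: G0=G2=1 G1=G0|G1=0|1=1 G2=G3|G0=0|0=0 G3=(0+0>=2)=0 -> 1100
Step 3: G0=G2=0 G1=G0|G1=1|1=1 G2=G3|G0=0|1=1 G3=(0+1>=2)=0 -> 0110
Cycle of length 2 starting at step 1 -> no fixed point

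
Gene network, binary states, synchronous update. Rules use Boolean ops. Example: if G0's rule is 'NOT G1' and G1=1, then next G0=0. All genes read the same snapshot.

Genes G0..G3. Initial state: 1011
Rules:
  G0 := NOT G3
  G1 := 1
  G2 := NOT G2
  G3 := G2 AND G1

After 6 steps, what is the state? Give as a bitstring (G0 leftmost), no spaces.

Step 1: G0=NOT G3=NOT 1=0 G1=1(const) G2=NOT G2=NOT 1=0 G3=G2&G1=1&0=0 -> 0100
Step 2: G0=NOT G3=NOT 0=1 G1=1(const) G2=NOT G2=NOT 0=1 G3=G2&G1=0&1=0 -> 1110
Step 3: G0=NOT G3=NOT 0=1 G1=1(const) G2=NOT G2=NOT 1=0 G3=G2&G1=1&1=1 -> 1101
Step 4: G0=NOT G3=NOT 1=0 G1=1(const) G2=NOT G2=NOT 0=1 G3=G2&G1=0&1=0 -> 0110
Step 5: G0=NOT G3=NOT 0=1 G1=1(const) G2=NOT G2=NOT 1=0 G3=G2&G1=1&1=1 -> 1101
Step 6: G0=NOT G3=NOT 1=0 G1=1(const) G2=NOT G2=NOT 0=1 G3=G2&G1=0&1=0 -> 0110

0110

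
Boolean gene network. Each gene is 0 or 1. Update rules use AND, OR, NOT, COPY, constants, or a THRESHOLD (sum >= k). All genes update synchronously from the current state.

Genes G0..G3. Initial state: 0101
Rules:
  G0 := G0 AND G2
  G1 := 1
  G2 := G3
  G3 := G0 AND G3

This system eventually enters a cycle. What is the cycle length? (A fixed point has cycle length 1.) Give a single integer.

Step 0: 0101
Step 1: G0=G0&G2=0&0=0 G1=1(const) G2=G3=1 G3=G0&G3=0&1=0 -> 0110
Step 2: G0=G0&G2=0&1=0 G1=1(const) G2=G3=0 G3=G0&G3=0&0=0 -> 0100
Step 3: G0=G0&G2=0&0=0 G1=1(const) G2=G3=0 G3=G0&G3=0&0=0 -> 0100
State from step 3 equals state from step 2 -> cycle length 1

Answer: 1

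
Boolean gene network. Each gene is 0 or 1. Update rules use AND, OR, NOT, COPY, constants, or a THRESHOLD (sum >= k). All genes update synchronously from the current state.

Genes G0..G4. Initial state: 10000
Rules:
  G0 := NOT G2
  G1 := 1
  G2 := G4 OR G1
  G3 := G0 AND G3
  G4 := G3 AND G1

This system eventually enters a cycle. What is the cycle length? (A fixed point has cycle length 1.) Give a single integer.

Answer: 1

Derivation:
Step 0: 10000
Step 1: G0=NOT G2=NOT 0=1 G1=1(const) G2=G4|G1=0|0=0 G3=G0&G3=1&0=0 G4=G3&G1=0&0=0 -> 11000
Step 2: G0=NOT G2=NOT 0=1 G1=1(const) G2=G4|G1=0|1=1 G3=G0&G3=1&0=0 G4=G3&G1=0&1=0 -> 11100
Step 3: G0=NOT G2=NOT 1=0 G1=1(const) G2=G4|G1=0|1=1 G3=G0&G3=1&0=0 G4=G3&G1=0&1=0 -> 01100
Step 4: G0=NOT G2=NOT 1=0 G1=1(const) G2=G4|G1=0|1=1 G3=G0&G3=0&0=0 G4=G3&G1=0&1=0 -> 01100
State from step 4 equals state from step 3 -> cycle length 1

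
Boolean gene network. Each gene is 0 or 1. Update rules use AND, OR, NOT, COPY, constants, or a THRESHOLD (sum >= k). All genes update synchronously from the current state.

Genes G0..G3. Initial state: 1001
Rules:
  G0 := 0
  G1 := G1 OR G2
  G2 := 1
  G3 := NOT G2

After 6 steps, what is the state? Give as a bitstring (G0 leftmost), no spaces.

Step 1: G0=0(const) G1=G1|G2=0|0=0 G2=1(const) G3=NOT G2=NOT 0=1 -> 0011
Step 2: G0=0(const) G1=G1|G2=0|1=1 G2=1(const) G3=NOT G2=NOT 1=0 -> 0110
Step 3: G0=0(const) G1=G1|G2=1|1=1 G2=1(const) G3=NOT G2=NOT 1=0 -> 0110
Step 4: G0=0(const) G1=G1|G2=1|1=1 G2=1(const) G3=NOT G2=NOT 1=0 -> 0110
Step 5: G0=0(const) G1=G1|G2=1|1=1 G2=1(const) G3=NOT G2=NOT 1=0 -> 0110
Step 6: G0=0(const) G1=G1|G2=1|1=1 G2=1(const) G3=NOT G2=NOT 1=0 -> 0110

0110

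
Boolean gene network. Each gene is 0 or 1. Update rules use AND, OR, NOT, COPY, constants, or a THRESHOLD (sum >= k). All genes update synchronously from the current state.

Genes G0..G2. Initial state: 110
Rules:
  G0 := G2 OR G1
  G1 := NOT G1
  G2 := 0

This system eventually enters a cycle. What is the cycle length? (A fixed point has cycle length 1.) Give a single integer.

Step 0: 110
Step 1: G0=G2|G1=0|1=1 G1=NOT G1=NOT 1=0 G2=0(const) -> 100
Step 2: G0=G2|G1=0|0=0 G1=NOT G1=NOT 0=1 G2=0(const) -> 010
Step 3: G0=G2|G1=0|1=1 G1=NOT G1=NOT 1=0 G2=0(const) -> 100
State from step 3 equals state from step 1 -> cycle length 2

Answer: 2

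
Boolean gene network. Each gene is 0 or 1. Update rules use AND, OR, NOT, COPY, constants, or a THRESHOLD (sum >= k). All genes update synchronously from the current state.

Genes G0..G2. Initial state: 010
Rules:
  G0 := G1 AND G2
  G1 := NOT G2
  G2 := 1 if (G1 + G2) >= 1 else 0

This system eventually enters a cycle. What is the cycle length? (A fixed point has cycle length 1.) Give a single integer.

Step 0: 010
Step 1: G0=G1&G2=1&0=0 G1=NOT G2=NOT 0=1 G2=(1+0>=1)=1 -> 011
Step 2: G0=G1&G2=1&1=1 G1=NOT G2=NOT 1=0 G2=(1+1>=1)=1 -> 101
Step 3: G0=G1&G2=0&1=0 G1=NOT G2=NOT 1=0 G2=(0+1>=1)=1 -> 001
Step 4: G0=G1&G2=0&1=0 G1=NOT G2=NOT 1=0 G2=(0+1>=1)=1 -> 001
State from step 4 equals state from step 3 -> cycle length 1

Answer: 1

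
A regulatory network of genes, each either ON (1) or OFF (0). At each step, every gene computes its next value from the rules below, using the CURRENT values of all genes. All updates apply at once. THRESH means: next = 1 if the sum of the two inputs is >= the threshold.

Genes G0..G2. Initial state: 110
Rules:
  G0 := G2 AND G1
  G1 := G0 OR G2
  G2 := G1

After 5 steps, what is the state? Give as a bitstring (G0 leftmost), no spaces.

Step 1: G0=G2&G1=0&1=0 G1=G0|G2=1|0=1 G2=G1=1 -> 011
Step 2: G0=G2&G1=1&1=1 G1=G0|G2=0|1=1 G2=G1=1 -> 111
Step 3: G0=G2&G1=1&1=1 G1=G0|G2=1|1=1 G2=G1=1 -> 111
Step 4: G0=G2&G1=1&1=1 G1=G0|G2=1|1=1 G2=G1=1 -> 111
Step 5: G0=G2&G1=1&1=1 G1=G0|G2=1|1=1 G2=G1=1 -> 111

111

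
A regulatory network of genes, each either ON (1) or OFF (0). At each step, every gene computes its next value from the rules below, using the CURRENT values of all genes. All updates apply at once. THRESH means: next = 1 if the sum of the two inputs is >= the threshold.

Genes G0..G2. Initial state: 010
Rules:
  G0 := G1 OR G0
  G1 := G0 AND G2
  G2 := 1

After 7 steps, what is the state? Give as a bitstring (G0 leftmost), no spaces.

Step 1: G0=G1|G0=1|0=1 G1=G0&G2=0&0=0 G2=1(const) -> 101
Step 2: G0=G1|G0=0|1=1 G1=G0&G2=1&1=1 G2=1(const) -> 111
Step 3: G0=G1|G0=1|1=1 G1=G0&G2=1&1=1 G2=1(const) -> 111
Step 4: G0=G1|G0=1|1=1 G1=G0&G2=1&1=1 G2=1(const) -> 111
Step 5: G0=G1|G0=1|1=1 G1=G0&G2=1&1=1 G2=1(const) -> 111
Step 6: G0=G1|G0=1|1=1 G1=G0&G2=1&1=1 G2=1(const) -> 111
Step 7: G0=G1|G0=1|1=1 G1=G0&G2=1&1=1 G2=1(const) -> 111

111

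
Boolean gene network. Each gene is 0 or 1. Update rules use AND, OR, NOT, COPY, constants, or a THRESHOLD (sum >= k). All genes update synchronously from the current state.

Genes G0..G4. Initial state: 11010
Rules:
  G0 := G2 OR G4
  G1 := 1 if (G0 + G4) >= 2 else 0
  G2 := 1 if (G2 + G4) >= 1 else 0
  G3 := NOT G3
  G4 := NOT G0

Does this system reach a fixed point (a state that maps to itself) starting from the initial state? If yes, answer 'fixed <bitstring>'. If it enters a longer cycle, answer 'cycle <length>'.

Step 0: 11010
Step 1: G0=G2|G4=0|0=0 G1=(1+0>=2)=0 G2=(0+0>=1)=0 G3=NOT G3=NOT 1=0 G4=NOT G0=NOT 1=0 -> 00000
Step 2: G0=G2|G4=0|0=0 G1=(0+0>=2)=0 G2=(0+0>=1)=0 G3=NOT G3=NOT 0=1 G4=NOT G0=NOT 0=1 -> 00011
Step 3: G0=G2|G4=0|1=1 G1=(0+1>=2)=0 G2=(0+1>=1)=1 G3=NOT G3=NOT 1=0 G4=NOT G0=NOT 0=1 -> 10101
Step 4: G0=G2|G4=1|1=1 G1=(1+1>=2)=1 G2=(1+1>=1)=1 G3=NOT G3=NOT 0=1 G4=NOT G0=NOT 1=0 -> 11110
Step 5: G0=G2|G4=1|0=1 G1=(1+0>=2)=0 G2=(1+0>=1)=1 G3=NOT G3=NOT 1=0 G4=NOT G0=NOT 1=0 -> 10100
Step 6: G0=G2|G4=1|0=1 G1=(1+0>=2)=0 G2=(1+0>=1)=1 G3=NOT G3=NOT 0=1 G4=NOT G0=NOT 1=0 -> 10110
Step 7: G0=G2|G4=1|0=1 G1=(1+0>=2)=0 G2=(1+0>=1)=1 G3=NOT G3=NOT 1=0 G4=NOT G0=NOT 1=0 -> 10100
Cycle of length 2 starting at step 5 -> no fixed point

Answer: cycle 2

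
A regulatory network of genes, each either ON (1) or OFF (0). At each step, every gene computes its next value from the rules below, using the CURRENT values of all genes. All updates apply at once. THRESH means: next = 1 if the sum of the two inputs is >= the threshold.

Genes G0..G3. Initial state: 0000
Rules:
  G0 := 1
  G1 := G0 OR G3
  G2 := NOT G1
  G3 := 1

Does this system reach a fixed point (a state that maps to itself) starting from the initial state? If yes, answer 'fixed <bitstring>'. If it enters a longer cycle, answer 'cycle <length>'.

Answer: fixed 1101

Derivation:
Step 0: 0000
Step 1: G0=1(const) G1=G0|G3=0|0=0 G2=NOT G1=NOT 0=1 G3=1(const) -> 1011
Step 2: G0=1(const) G1=G0|G3=1|1=1 G2=NOT G1=NOT 0=1 G3=1(const) -> 1111
Step 3: G0=1(const) G1=G0|G3=1|1=1 G2=NOT G1=NOT 1=0 G3=1(const) -> 1101
Step 4: G0=1(const) G1=G0|G3=1|1=1 G2=NOT G1=NOT 1=0 G3=1(const) -> 1101
Fixed point reached at step 3: 1101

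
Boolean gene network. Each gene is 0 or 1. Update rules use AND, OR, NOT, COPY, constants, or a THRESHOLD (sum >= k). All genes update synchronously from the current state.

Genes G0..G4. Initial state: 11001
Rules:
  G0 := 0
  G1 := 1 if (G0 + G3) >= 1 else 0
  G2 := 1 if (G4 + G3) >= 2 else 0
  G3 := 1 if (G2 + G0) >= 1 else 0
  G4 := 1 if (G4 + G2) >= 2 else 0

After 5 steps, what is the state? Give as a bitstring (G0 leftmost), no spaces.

Step 1: G0=0(const) G1=(1+0>=1)=1 G2=(1+0>=2)=0 G3=(0+1>=1)=1 G4=(1+0>=2)=0 -> 01010
Step 2: G0=0(const) G1=(0+1>=1)=1 G2=(0+1>=2)=0 G3=(0+0>=1)=0 G4=(0+0>=2)=0 -> 01000
Step 3: G0=0(const) G1=(0+0>=1)=0 G2=(0+0>=2)=0 G3=(0+0>=1)=0 G4=(0+0>=2)=0 -> 00000
Step 4: G0=0(const) G1=(0+0>=1)=0 G2=(0+0>=2)=0 G3=(0+0>=1)=0 G4=(0+0>=2)=0 -> 00000
Step 5: G0=0(const) G1=(0+0>=1)=0 G2=(0+0>=2)=0 G3=(0+0>=1)=0 G4=(0+0>=2)=0 -> 00000

00000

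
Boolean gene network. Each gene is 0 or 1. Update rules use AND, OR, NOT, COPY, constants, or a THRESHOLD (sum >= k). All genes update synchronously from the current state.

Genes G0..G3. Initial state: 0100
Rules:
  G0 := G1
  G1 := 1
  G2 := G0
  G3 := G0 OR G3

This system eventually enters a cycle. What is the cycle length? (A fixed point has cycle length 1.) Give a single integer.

Step 0: 0100
Step 1: G0=G1=1 G1=1(const) G2=G0=0 G3=G0|G3=0|0=0 -> 1100
Step 2: G0=G1=1 G1=1(const) G2=G0=1 G3=G0|G3=1|0=1 -> 1111
Step 3: G0=G1=1 G1=1(const) G2=G0=1 G3=G0|G3=1|1=1 -> 1111
State from step 3 equals state from step 2 -> cycle length 1

Answer: 1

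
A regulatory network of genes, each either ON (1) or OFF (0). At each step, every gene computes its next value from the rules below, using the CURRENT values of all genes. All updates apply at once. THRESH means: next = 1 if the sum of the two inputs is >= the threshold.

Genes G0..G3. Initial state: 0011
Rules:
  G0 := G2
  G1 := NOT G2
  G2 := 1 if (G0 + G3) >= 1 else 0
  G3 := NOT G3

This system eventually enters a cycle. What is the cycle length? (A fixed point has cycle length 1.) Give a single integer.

Answer: 2

Derivation:
Step 0: 0011
Step 1: G0=G2=1 G1=NOT G2=NOT 1=0 G2=(0+1>=1)=1 G3=NOT G3=NOT 1=0 -> 1010
Step 2: G0=G2=1 G1=NOT G2=NOT 1=0 G2=(1+0>=1)=1 G3=NOT G3=NOT 0=1 -> 1011
Step 3: G0=G2=1 G1=NOT G2=NOT 1=0 G2=(1+1>=1)=1 G3=NOT G3=NOT 1=0 -> 1010
State from step 3 equals state from step 1 -> cycle length 2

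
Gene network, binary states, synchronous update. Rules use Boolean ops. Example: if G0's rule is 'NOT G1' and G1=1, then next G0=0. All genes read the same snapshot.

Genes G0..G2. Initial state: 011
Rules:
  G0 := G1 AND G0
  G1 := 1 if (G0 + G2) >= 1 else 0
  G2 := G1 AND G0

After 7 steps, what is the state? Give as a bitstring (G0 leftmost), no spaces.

Step 1: G0=G1&G0=1&0=0 G1=(0+1>=1)=1 G2=G1&G0=1&0=0 -> 010
Step 2: G0=G1&G0=1&0=0 G1=(0+0>=1)=0 G2=G1&G0=1&0=0 -> 000
Step 3: G0=G1&G0=0&0=0 G1=(0+0>=1)=0 G2=G1&G0=0&0=0 -> 000
Step 4: G0=G1&G0=0&0=0 G1=(0+0>=1)=0 G2=G1&G0=0&0=0 -> 000
Step 5: G0=G1&G0=0&0=0 G1=(0+0>=1)=0 G2=G1&G0=0&0=0 -> 000
Step 6: G0=G1&G0=0&0=0 G1=(0+0>=1)=0 G2=G1&G0=0&0=0 -> 000
Step 7: G0=G1&G0=0&0=0 G1=(0+0>=1)=0 G2=G1&G0=0&0=0 -> 000

000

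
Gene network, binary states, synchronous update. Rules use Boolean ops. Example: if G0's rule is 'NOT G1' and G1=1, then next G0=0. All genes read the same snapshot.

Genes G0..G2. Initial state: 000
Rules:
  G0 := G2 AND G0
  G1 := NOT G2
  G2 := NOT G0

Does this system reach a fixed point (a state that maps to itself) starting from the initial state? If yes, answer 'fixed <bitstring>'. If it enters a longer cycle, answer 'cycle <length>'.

Answer: fixed 001

Derivation:
Step 0: 000
Step 1: G0=G2&G0=0&0=0 G1=NOT G2=NOT 0=1 G2=NOT G0=NOT 0=1 -> 011
Step 2: G0=G2&G0=1&0=0 G1=NOT G2=NOT 1=0 G2=NOT G0=NOT 0=1 -> 001
Step 3: G0=G2&G0=1&0=0 G1=NOT G2=NOT 1=0 G2=NOT G0=NOT 0=1 -> 001
Fixed point reached at step 2: 001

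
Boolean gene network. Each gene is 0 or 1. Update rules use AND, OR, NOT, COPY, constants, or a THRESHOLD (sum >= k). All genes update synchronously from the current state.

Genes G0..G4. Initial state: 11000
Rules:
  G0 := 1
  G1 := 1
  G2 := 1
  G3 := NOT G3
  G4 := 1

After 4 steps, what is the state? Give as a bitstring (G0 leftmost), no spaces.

Step 1: G0=1(const) G1=1(const) G2=1(const) G3=NOT G3=NOT 0=1 G4=1(const) -> 11111
Step 2: G0=1(const) G1=1(const) G2=1(const) G3=NOT G3=NOT 1=0 G4=1(const) -> 11101
Step 3: G0=1(const) G1=1(const) G2=1(const) G3=NOT G3=NOT 0=1 G4=1(const) -> 11111
Step 4: G0=1(const) G1=1(const) G2=1(const) G3=NOT G3=NOT 1=0 G4=1(const) -> 11101

11101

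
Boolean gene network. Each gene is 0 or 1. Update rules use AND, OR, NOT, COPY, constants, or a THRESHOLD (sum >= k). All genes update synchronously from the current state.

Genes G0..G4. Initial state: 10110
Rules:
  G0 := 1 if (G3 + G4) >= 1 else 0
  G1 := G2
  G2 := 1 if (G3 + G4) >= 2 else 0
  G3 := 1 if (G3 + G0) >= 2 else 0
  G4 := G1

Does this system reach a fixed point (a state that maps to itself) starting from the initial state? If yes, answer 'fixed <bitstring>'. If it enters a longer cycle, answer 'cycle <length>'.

Answer: cycle 3

Derivation:
Step 0: 10110
Step 1: G0=(1+0>=1)=1 G1=G2=1 G2=(1+0>=2)=0 G3=(1+1>=2)=1 G4=G1=0 -> 11010
Step 2: G0=(1+0>=1)=1 G1=G2=0 G2=(1+0>=2)=0 G3=(1+1>=2)=1 G4=G1=1 -> 10011
Step 3: G0=(1+1>=1)=1 G1=G2=0 G2=(1+1>=2)=1 G3=(1+1>=2)=1 G4=G1=0 -> 10110
Cycle of length 3 starting at step 0 -> no fixed point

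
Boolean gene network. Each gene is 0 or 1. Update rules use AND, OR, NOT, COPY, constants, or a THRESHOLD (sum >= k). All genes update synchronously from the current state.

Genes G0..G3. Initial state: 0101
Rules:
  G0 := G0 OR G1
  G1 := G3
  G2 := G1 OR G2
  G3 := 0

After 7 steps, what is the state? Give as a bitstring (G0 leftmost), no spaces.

Step 1: G0=G0|G1=0|1=1 G1=G3=1 G2=G1|G2=1|0=1 G3=0(const) -> 1110
Step 2: G0=G0|G1=1|1=1 G1=G3=0 G2=G1|G2=1|1=1 G3=0(const) -> 1010
Step 3: G0=G0|G1=1|0=1 G1=G3=0 G2=G1|G2=0|1=1 G3=0(const) -> 1010
Step 4: G0=G0|G1=1|0=1 G1=G3=0 G2=G1|G2=0|1=1 G3=0(const) -> 1010
Step 5: G0=G0|G1=1|0=1 G1=G3=0 G2=G1|G2=0|1=1 G3=0(const) -> 1010
Step 6: G0=G0|G1=1|0=1 G1=G3=0 G2=G1|G2=0|1=1 G3=0(const) -> 1010
Step 7: G0=G0|G1=1|0=1 G1=G3=0 G2=G1|G2=0|1=1 G3=0(const) -> 1010

1010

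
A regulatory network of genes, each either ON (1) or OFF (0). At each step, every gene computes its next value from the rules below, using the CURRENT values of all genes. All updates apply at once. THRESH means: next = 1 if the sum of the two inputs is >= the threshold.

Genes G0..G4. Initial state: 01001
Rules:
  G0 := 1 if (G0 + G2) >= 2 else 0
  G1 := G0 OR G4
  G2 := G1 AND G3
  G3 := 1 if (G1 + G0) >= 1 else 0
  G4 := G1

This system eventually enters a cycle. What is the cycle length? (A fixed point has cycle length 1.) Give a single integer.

Step 0: 01001
Step 1: G0=(0+0>=2)=0 G1=G0|G4=0|1=1 G2=G1&G3=1&0=0 G3=(1+0>=1)=1 G4=G1=1 -> 01011
Step 2: G0=(0+0>=2)=0 G1=G0|G4=0|1=1 G2=G1&G3=1&1=1 G3=(1+0>=1)=1 G4=G1=1 -> 01111
Step 3: G0=(0+1>=2)=0 G1=G0|G4=0|1=1 G2=G1&G3=1&1=1 G3=(1+0>=1)=1 G4=G1=1 -> 01111
State from step 3 equals state from step 2 -> cycle length 1

Answer: 1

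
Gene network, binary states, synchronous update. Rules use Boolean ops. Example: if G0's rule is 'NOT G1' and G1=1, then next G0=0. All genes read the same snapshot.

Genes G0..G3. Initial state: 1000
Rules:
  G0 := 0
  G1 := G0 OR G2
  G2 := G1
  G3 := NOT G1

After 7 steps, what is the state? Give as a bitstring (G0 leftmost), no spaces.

Step 1: G0=0(const) G1=G0|G2=1|0=1 G2=G1=0 G3=NOT G1=NOT 0=1 -> 0101
Step 2: G0=0(const) G1=G0|G2=0|0=0 G2=G1=1 G3=NOT G1=NOT 1=0 -> 0010
Step 3: G0=0(const) G1=G0|G2=0|1=1 G2=G1=0 G3=NOT G1=NOT 0=1 -> 0101
Step 4: G0=0(const) G1=G0|G2=0|0=0 G2=G1=1 G3=NOT G1=NOT 1=0 -> 0010
Step 5: G0=0(const) G1=G0|G2=0|1=1 G2=G1=0 G3=NOT G1=NOT 0=1 -> 0101
Step 6: G0=0(const) G1=G0|G2=0|0=0 G2=G1=1 G3=NOT G1=NOT 1=0 -> 0010
Step 7: G0=0(const) G1=G0|G2=0|1=1 G2=G1=0 G3=NOT G1=NOT 0=1 -> 0101

0101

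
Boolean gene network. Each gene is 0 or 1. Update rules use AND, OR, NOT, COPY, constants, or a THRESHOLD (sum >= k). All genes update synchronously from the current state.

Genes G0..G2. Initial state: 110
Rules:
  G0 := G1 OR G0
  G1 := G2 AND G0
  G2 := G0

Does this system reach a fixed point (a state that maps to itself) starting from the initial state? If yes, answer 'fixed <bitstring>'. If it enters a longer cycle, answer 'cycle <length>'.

Answer: fixed 111

Derivation:
Step 0: 110
Step 1: G0=G1|G0=1|1=1 G1=G2&G0=0&1=0 G2=G0=1 -> 101
Step 2: G0=G1|G0=0|1=1 G1=G2&G0=1&1=1 G2=G0=1 -> 111
Step 3: G0=G1|G0=1|1=1 G1=G2&G0=1&1=1 G2=G0=1 -> 111
Fixed point reached at step 2: 111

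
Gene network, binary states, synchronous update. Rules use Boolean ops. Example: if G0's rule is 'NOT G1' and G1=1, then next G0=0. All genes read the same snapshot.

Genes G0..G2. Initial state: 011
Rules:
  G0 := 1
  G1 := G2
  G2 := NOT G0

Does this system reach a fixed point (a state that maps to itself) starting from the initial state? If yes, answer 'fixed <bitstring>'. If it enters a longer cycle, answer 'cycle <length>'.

Step 0: 011
Step 1: G0=1(const) G1=G2=1 G2=NOT G0=NOT 0=1 -> 111
Step 2: G0=1(const) G1=G2=1 G2=NOT G0=NOT 1=0 -> 110
Step 3: G0=1(const) G1=G2=0 G2=NOT G0=NOT 1=0 -> 100
Step 4: G0=1(const) G1=G2=0 G2=NOT G0=NOT 1=0 -> 100
Fixed point reached at step 3: 100

Answer: fixed 100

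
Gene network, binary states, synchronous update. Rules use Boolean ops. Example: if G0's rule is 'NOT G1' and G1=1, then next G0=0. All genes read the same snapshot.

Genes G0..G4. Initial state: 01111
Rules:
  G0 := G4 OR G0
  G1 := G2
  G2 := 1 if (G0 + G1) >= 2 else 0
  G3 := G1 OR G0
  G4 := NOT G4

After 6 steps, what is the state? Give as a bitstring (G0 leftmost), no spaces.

Step 1: G0=G4|G0=1|0=1 G1=G2=1 G2=(0+1>=2)=0 G3=G1|G0=1|0=1 G4=NOT G4=NOT 1=0 -> 11010
Step 2: G0=G4|G0=0|1=1 G1=G2=0 G2=(1+1>=2)=1 G3=G1|G0=1|1=1 G4=NOT G4=NOT 0=1 -> 10111
Step 3: G0=G4|G0=1|1=1 G1=G2=1 G2=(1+0>=2)=0 G3=G1|G0=0|1=1 G4=NOT G4=NOT 1=0 -> 11010
Step 4: G0=G4|G0=0|1=1 G1=G2=0 G2=(1+1>=2)=1 G3=G1|G0=1|1=1 G4=NOT G4=NOT 0=1 -> 10111
Step 5: G0=G4|G0=1|1=1 G1=G2=1 G2=(1+0>=2)=0 G3=G1|G0=0|1=1 G4=NOT G4=NOT 1=0 -> 11010
Step 6: G0=G4|G0=0|1=1 G1=G2=0 G2=(1+1>=2)=1 G3=G1|G0=1|1=1 G4=NOT G4=NOT 0=1 -> 10111

10111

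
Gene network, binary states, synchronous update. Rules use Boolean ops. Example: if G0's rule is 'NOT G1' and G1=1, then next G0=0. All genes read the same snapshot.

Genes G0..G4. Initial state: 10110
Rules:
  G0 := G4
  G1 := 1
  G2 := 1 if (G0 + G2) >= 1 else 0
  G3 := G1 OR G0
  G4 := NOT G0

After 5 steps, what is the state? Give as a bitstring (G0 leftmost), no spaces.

Step 1: G0=G4=0 G1=1(const) G2=(1+1>=1)=1 G3=G1|G0=0|1=1 G4=NOT G0=NOT 1=0 -> 01110
Step 2: G0=G4=0 G1=1(const) G2=(0+1>=1)=1 G3=G1|G0=1|0=1 G4=NOT G0=NOT 0=1 -> 01111
Step 3: G0=G4=1 G1=1(const) G2=(0+1>=1)=1 G3=G1|G0=1|0=1 G4=NOT G0=NOT 0=1 -> 11111
Step 4: G0=G4=1 G1=1(const) G2=(1+1>=1)=1 G3=G1|G0=1|1=1 G4=NOT G0=NOT 1=0 -> 11110
Step 5: G0=G4=0 G1=1(const) G2=(1+1>=1)=1 G3=G1|G0=1|1=1 G4=NOT G0=NOT 1=0 -> 01110

01110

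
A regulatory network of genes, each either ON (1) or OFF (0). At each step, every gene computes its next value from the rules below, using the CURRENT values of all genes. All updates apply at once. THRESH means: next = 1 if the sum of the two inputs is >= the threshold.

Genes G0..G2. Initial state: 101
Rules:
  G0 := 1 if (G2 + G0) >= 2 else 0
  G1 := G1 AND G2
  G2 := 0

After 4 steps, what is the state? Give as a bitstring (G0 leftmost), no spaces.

Step 1: G0=(1+1>=2)=1 G1=G1&G2=0&1=0 G2=0(const) -> 100
Step 2: G0=(0+1>=2)=0 G1=G1&G2=0&0=0 G2=0(const) -> 000
Step 3: G0=(0+0>=2)=0 G1=G1&G2=0&0=0 G2=0(const) -> 000
Step 4: G0=(0+0>=2)=0 G1=G1&G2=0&0=0 G2=0(const) -> 000

000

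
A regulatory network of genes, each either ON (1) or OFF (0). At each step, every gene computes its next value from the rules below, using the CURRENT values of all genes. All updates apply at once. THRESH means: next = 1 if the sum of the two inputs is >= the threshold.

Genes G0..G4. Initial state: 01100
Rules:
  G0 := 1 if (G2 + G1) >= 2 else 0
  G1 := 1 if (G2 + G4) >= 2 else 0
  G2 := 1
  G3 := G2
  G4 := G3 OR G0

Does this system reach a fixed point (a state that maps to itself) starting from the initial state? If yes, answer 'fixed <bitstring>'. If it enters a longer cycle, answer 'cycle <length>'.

Step 0: 01100
Step 1: G0=(1+1>=2)=1 G1=(1+0>=2)=0 G2=1(const) G3=G2=1 G4=G3|G0=0|0=0 -> 10110
Step 2: G0=(1+0>=2)=0 G1=(1+0>=2)=0 G2=1(const) G3=G2=1 G4=G3|G0=1|1=1 -> 00111
Step 3: G0=(1+0>=2)=0 G1=(1+1>=2)=1 G2=1(const) G3=G2=1 G4=G3|G0=1|0=1 -> 01111
Step 4: G0=(1+1>=2)=1 G1=(1+1>=2)=1 G2=1(const) G3=G2=1 G4=G3|G0=1|0=1 -> 11111
Step 5: G0=(1+1>=2)=1 G1=(1+1>=2)=1 G2=1(const) G3=G2=1 G4=G3|G0=1|1=1 -> 11111
Fixed point reached at step 4: 11111

Answer: fixed 11111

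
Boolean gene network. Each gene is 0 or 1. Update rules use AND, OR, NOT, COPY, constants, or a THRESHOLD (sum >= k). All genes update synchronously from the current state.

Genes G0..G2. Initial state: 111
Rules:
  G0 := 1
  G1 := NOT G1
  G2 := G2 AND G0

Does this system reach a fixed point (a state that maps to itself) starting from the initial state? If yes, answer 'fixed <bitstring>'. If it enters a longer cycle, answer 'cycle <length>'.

Step 0: 111
Step 1: G0=1(const) G1=NOT G1=NOT 1=0 G2=G2&G0=1&1=1 -> 101
Step 2: G0=1(const) G1=NOT G1=NOT 0=1 G2=G2&G0=1&1=1 -> 111
Cycle of length 2 starting at step 0 -> no fixed point

Answer: cycle 2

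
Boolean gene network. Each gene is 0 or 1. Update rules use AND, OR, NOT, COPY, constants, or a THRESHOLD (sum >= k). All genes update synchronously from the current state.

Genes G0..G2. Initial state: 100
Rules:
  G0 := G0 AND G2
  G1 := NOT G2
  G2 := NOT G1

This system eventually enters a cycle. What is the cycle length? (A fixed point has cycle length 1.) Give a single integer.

Step 0: 100
Step 1: G0=G0&G2=1&0=0 G1=NOT G2=NOT 0=1 G2=NOT G1=NOT 0=1 -> 011
Step 2: G0=G0&G2=0&1=0 G1=NOT G2=NOT 1=0 G2=NOT G1=NOT 1=0 -> 000
Step 3: G0=G0&G2=0&0=0 G1=NOT G2=NOT 0=1 G2=NOT G1=NOT 0=1 -> 011
State from step 3 equals state from step 1 -> cycle length 2

Answer: 2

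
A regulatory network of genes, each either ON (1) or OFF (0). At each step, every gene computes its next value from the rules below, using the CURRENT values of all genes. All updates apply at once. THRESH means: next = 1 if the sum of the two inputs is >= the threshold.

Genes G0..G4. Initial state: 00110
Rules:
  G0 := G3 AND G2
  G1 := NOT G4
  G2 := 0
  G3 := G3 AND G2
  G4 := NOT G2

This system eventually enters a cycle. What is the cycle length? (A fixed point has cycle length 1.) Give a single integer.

Answer: 1

Derivation:
Step 0: 00110
Step 1: G0=G3&G2=1&1=1 G1=NOT G4=NOT 0=1 G2=0(const) G3=G3&G2=1&1=1 G4=NOT G2=NOT 1=0 -> 11010
Step 2: G0=G3&G2=1&0=0 G1=NOT G4=NOT 0=1 G2=0(const) G3=G3&G2=1&0=0 G4=NOT G2=NOT 0=1 -> 01001
Step 3: G0=G3&G2=0&0=0 G1=NOT G4=NOT 1=0 G2=0(const) G3=G3&G2=0&0=0 G4=NOT G2=NOT 0=1 -> 00001
Step 4: G0=G3&G2=0&0=0 G1=NOT G4=NOT 1=0 G2=0(const) G3=G3&G2=0&0=0 G4=NOT G2=NOT 0=1 -> 00001
State from step 4 equals state from step 3 -> cycle length 1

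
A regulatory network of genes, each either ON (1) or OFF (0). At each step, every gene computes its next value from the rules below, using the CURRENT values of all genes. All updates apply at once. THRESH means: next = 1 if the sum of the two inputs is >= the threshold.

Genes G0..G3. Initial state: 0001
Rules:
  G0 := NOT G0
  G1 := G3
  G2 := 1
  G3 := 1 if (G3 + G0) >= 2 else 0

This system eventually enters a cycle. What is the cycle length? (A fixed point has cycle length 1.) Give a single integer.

Step 0: 0001
Step 1: G0=NOT G0=NOT 0=1 G1=G3=1 G2=1(const) G3=(1+0>=2)=0 -> 1110
Step 2: G0=NOT G0=NOT 1=0 G1=G3=0 G2=1(const) G3=(0+1>=2)=0 -> 0010
Step 3: G0=NOT G0=NOT 0=1 G1=G3=0 G2=1(const) G3=(0+0>=2)=0 -> 1010
Step 4: G0=NOT G0=NOT 1=0 G1=G3=0 G2=1(const) G3=(0+1>=2)=0 -> 0010
State from step 4 equals state from step 2 -> cycle length 2

Answer: 2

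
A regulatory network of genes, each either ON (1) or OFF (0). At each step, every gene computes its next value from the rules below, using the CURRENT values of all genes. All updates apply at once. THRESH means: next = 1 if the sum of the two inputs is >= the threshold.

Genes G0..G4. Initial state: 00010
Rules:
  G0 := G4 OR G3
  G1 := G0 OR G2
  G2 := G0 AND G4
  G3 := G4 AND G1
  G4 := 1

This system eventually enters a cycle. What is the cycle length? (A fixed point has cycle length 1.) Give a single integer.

Answer: 1

Derivation:
Step 0: 00010
Step 1: G0=G4|G3=0|1=1 G1=G0|G2=0|0=0 G2=G0&G4=0&0=0 G3=G4&G1=0&0=0 G4=1(const) -> 10001
Step 2: G0=G4|G3=1|0=1 G1=G0|G2=1|0=1 G2=G0&G4=1&1=1 G3=G4&G1=1&0=0 G4=1(const) -> 11101
Step 3: G0=G4|G3=1|0=1 G1=G0|G2=1|1=1 G2=G0&G4=1&1=1 G3=G4&G1=1&1=1 G4=1(const) -> 11111
Step 4: G0=G4|G3=1|1=1 G1=G0|G2=1|1=1 G2=G0&G4=1&1=1 G3=G4&G1=1&1=1 G4=1(const) -> 11111
State from step 4 equals state from step 3 -> cycle length 1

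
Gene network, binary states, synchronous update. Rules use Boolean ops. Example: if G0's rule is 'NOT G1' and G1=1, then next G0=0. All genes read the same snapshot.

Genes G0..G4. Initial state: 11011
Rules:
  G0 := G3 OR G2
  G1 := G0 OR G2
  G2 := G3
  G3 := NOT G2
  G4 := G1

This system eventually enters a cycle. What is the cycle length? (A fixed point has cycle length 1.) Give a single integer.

Step 0: 11011
Step 1: G0=G3|G2=1|0=1 G1=G0|G2=1|0=1 G2=G3=1 G3=NOT G2=NOT 0=1 G4=G1=1 -> 11111
Step 2: G0=G3|G2=1|1=1 G1=G0|G2=1|1=1 G2=G3=1 G3=NOT G2=NOT 1=0 G4=G1=1 -> 11101
Step 3: G0=G3|G2=0|1=1 G1=G0|G2=1|1=1 G2=G3=0 G3=NOT G2=NOT 1=0 G4=G1=1 -> 11001
Step 4: G0=G3|G2=0|0=0 G1=G0|G2=1|0=1 G2=G3=0 G3=NOT G2=NOT 0=1 G4=G1=1 -> 01011
Step 5: G0=G3|G2=1|0=1 G1=G0|G2=0|0=0 G2=G3=1 G3=NOT G2=NOT 0=1 G4=G1=1 -> 10111
Step 6: G0=G3|G2=1|1=1 G1=G0|G2=1|1=1 G2=G3=1 G3=NOT G2=NOT 1=0 G4=G1=0 -> 11100
Step 7: G0=G3|G2=0|1=1 G1=G0|G2=1|1=1 G2=G3=0 G3=NOT G2=NOT 1=0 G4=G1=1 -> 11001
State from step 7 equals state from step 3 -> cycle length 4

Answer: 4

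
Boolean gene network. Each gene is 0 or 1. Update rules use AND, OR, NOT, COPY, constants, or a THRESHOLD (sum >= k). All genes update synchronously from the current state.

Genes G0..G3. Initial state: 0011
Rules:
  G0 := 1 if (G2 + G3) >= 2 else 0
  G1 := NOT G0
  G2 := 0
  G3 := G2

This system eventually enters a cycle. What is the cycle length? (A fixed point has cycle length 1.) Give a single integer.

Step 0: 0011
Step 1: G0=(1+1>=2)=1 G1=NOT G0=NOT 0=1 G2=0(const) G3=G2=1 -> 1101
Step 2: G0=(0+1>=2)=0 G1=NOT G0=NOT 1=0 G2=0(const) G3=G2=0 -> 0000
Step 3: G0=(0+0>=2)=0 G1=NOT G0=NOT 0=1 G2=0(const) G3=G2=0 -> 0100
Step 4: G0=(0+0>=2)=0 G1=NOT G0=NOT 0=1 G2=0(const) G3=G2=0 -> 0100
State from step 4 equals state from step 3 -> cycle length 1

Answer: 1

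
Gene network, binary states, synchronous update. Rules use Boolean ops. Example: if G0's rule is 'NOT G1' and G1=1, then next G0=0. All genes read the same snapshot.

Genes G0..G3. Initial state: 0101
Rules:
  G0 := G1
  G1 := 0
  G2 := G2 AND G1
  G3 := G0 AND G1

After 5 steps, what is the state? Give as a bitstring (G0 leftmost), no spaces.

Step 1: G0=G1=1 G1=0(const) G2=G2&G1=0&1=0 G3=G0&G1=0&1=0 -> 1000
Step 2: G0=G1=0 G1=0(const) G2=G2&G1=0&0=0 G3=G0&G1=1&0=0 -> 0000
Step 3: G0=G1=0 G1=0(const) G2=G2&G1=0&0=0 G3=G0&G1=0&0=0 -> 0000
Step 4: G0=G1=0 G1=0(const) G2=G2&G1=0&0=0 G3=G0&G1=0&0=0 -> 0000
Step 5: G0=G1=0 G1=0(const) G2=G2&G1=0&0=0 G3=G0&G1=0&0=0 -> 0000

0000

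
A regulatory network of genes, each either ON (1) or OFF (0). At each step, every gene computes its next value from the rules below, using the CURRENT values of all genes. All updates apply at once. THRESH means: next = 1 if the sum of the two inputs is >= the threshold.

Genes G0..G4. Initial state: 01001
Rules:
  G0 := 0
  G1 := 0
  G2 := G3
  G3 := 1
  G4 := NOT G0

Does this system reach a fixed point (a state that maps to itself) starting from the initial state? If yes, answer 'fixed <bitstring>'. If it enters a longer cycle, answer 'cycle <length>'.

Answer: fixed 00111

Derivation:
Step 0: 01001
Step 1: G0=0(const) G1=0(const) G2=G3=0 G3=1(const) G4=NOT G0=NOT 0=1 -> 00011
Step 2: G0=0(const) G1=0(const) G2=G3=1 G3=1(const) G4=NOT G0=NOT 0=1 -> 00111
Step 3: G0=0(const) G1=0(const) G2=G3=1 G3=1(const) G4=NOT G0=NOT 0=1 -> 00111
Fixed point reached at step 2: 00111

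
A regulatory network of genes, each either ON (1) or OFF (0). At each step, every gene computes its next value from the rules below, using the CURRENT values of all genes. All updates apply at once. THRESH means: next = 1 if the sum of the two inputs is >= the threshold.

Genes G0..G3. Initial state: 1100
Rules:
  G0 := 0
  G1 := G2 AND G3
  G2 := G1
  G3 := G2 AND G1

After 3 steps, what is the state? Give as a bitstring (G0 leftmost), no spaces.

Step 1: G0=0(const) G1=G2&G3=0&0=0 G2=G1=1 G3=G2&G1=0&1=0 -> 0010
Step 2: G0=0(const) G1=G2&G3=1&0=0 G2=G1=0 G3=G2&G1=1&0=0 -> 0000
Step 3: G0=0(const) G1=G2&G3=0&0=0 G2=G1=0 G3=G2&G1=0&0=0 -> 0000

0000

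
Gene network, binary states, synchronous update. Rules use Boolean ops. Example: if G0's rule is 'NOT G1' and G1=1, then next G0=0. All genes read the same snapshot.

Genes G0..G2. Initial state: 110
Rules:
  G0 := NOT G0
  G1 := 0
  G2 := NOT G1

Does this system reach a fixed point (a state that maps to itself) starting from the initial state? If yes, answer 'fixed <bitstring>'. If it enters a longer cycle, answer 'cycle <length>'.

Step 0: 110
Step 1: G0=NOT G0=NOT 1=0 G1=0(const) G2=NOT G1=NOT 1=0 -> 000
Step 2: G0=NOT G0=NOT 0=1 G1=0(const) G2=NOT G1=NOT 0=1 -> 101
Step 3: G0=NOT G0=NOT 1=0 G1=0(const) G2=NOT G1=NOT 0=1 -> 001
Step 4: G0=NOT G0=NOT 0=1 G1=0(const) G2=NOT G1=NOT 0=1 -> 101
Cycle of length 2 starting at step 2 -> no fixed point

Answer: cycle 2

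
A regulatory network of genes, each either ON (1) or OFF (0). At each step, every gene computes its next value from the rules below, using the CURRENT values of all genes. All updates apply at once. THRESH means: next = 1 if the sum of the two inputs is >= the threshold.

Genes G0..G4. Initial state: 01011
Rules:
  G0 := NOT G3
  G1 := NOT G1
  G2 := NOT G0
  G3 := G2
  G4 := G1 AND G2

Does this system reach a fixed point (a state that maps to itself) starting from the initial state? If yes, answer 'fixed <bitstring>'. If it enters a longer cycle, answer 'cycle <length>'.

Answer: cycle 6

Derivation:
Step 0: 01011
Step 1: G0=NOT G3=NOT 1=0 G1=NOT G1=NOT 1=0 G2=NOT G0=NOT 0=1 G3=G2=0 G4=G1&G2=1&0=0 -> 00100
Step 2: G0=NOT G3=NOT 0=1 G1=NOT G1=NOT 0=1 G2=NOT G0=NOT 0=1 G3=G2=1 G4=G1&G2=0&1=0 -> 11110
Step 3: G0=NOT G3=NOT 1=0 G1=NOT G1=NOT 1=0 G2=NOT G0=NOT 1=0 G3=G2=1 G4=G1&G2=1&1=1 -> 00011
Step 4: G0=NOT G3=NOT 1=0 G1=NOT G1=NOT 0=1 G2=NOT G0=NOT 0=1 G3=G2=0 G4=G1&G2=0&0=0 -> 01100
Step 5: G0=NOT G3=NOT 0=1 G1=NOT G1=NOT 1=0 G2=NOT G0=NOT 0=1 G3=G2=1 G4=G1&G2=1&1=1 -> 10111
Step 6: G0=NOT G3=NOT 1=0 G1=NOT G1=NOT 0=1 G2=NOT G0=NOT 1=0 G3=G2=1 G4=G1&G2=0&1=0 -> 01010
Step 7: G0=NOT G3=NOT 1=0 G1=NOT G1=NOT 1=0 G2=NOT G0=NOT 0=1 G3=G2=0 G4=G1&G2=1&0=0 -> 00100
Cycle of length 6 starting at step 1 -> no fixed point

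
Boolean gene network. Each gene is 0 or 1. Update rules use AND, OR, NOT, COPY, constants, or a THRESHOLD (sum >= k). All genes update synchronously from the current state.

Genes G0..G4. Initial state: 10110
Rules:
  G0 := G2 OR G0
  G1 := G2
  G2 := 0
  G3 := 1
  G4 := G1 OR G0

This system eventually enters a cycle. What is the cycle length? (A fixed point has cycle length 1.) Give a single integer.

Answer: 1

Derivation:
Step 0: 10110
Step 1: G0=G2|G0=1|1=1 G1=G2=1 G2=0(const) G3=1(const) G4=G1|G0=0|1=1 -> 11011
Step 2: G0=G2|G0=0|1=1 G1=G2=0 G2=0(const) G3=1(const) G4=G1|G0=1|1=1 -> 10011
Step 3: G0=G2|G0=0|1=1 G1=G2=0 G2=0(const) G3=1(const) G4=G1|G0=0|1=1 -> 10011
State from step 3 equals state from step 2 -> cycle length 1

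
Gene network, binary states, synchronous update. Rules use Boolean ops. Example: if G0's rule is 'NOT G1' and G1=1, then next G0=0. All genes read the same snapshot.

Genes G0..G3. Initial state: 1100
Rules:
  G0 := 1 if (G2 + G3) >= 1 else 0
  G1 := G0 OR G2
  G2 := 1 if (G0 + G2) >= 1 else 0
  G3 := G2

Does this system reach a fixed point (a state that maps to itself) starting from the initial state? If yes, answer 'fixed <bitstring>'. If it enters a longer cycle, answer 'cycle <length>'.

Answer: fixed 1111

Derivation:
Step 0: 1100
Step 1: G0=(0+0>=1)=0 G1=G0|G2=1|0=1 G2=(1+0>=1)=1 G3=G2=0 -> 0110
Step 2: G0=(1+0>=1)=1 G1=G0|G2=0|1=1 G2=(0+1>=1)=1 G3=G2=1 -> 1111
Step 3: G0=(1+1>=1)=1 G1=G0|G2=1|1=1 G2=(1+1>=1)=1 G3=G2=1 -> 1111
Fixed point reached at step 2: 1111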